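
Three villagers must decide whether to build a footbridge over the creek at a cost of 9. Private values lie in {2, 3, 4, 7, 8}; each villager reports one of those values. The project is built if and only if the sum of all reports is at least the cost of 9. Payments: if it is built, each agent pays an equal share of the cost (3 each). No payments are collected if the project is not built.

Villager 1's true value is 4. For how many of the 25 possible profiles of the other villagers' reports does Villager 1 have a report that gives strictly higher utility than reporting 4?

1

Others report (2, 2): truth gives 0; report 7 gives 1 > 0. Violating.
Others report (2, 3): truth gives 1; no alternative beats it.
Others report (2, 4): truth gives 1; no alternative beats it.
(Checking all 25 profiles: 1 has a profitable deviation, 24 do not.)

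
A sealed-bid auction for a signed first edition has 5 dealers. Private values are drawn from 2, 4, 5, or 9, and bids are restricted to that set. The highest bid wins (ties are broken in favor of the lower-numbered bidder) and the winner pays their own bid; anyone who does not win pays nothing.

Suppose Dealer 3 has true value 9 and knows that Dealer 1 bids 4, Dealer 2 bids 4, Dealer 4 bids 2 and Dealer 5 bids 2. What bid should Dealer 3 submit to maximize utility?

5

Bid 2: loses, pays 0, utility 0.
Bid 4: loses, pays 0, utility 0.
Bid 5: wins, pays 5, utility 9 - 5 = 4.
Bid 9: wins, pays 9, utility 9 - 9 = 0.
The best choice is 5 with utility 4.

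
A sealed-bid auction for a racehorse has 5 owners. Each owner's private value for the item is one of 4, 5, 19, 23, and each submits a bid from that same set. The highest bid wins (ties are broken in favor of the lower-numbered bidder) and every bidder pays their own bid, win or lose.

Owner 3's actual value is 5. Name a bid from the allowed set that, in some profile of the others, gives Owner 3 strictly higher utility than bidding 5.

Suppose Owner 1 bids 4, Owner 2 bids 4, Owner 4 bids 4 and Owner 5 bids 19.
Bid 5: loses but pays 5, utility -5.
Bid 4: loses but pays 4, utility -4.
So bidding 4 beats truth here (-4 > -5).

4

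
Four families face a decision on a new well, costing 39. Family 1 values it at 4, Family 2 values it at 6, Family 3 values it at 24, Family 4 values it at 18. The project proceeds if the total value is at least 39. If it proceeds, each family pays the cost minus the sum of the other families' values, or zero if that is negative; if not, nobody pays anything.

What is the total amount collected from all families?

16

Total value 52 ≥ cost 39, so it is built.
Family 1: others sum to 48; max(0, 39 - 48) = 0.
Family 2: others sum to 46; max(0, 39 - 46) = 0.
Family 3: others sum to 28; max(0, 39 - 28) = 11.
Family 4: others sum to 34; max(0, 39 - 34) = 5.
Total collected = 0 + 0 + 11 + 5 = 16.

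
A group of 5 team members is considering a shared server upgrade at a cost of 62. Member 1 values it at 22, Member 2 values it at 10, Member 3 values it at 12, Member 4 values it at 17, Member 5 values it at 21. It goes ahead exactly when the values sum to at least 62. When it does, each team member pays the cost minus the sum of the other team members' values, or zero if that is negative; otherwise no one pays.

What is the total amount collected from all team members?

Total value 82 ≥ cost 62, so it is built.
Member 1: others sum to 60; max(0, 62 - 60) = 2.
Member 2: others sum to 72; max(0, 62 - 72) = 0.
Member 3: others sum to 70; max(0, 62 - 70) = 0.
Member 4: others sum to 65; max(0, 62 - 65) = 0.
Member 5: others sum to 61; max(0, 62 - 61) = 1.
Total collected = 2 + 0 + 0 + 0 + 1 = 3.

3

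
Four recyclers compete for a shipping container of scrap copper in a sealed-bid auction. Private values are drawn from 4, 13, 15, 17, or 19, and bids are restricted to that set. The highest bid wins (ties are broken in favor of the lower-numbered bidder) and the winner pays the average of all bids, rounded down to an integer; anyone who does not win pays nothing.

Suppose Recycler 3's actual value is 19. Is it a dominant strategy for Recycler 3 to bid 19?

Consider the case where Recycler 1 bids 4, Recycler 2 bids 4 and Recycler 4 bids 4.
Truthful bid 19: wins, pays 7, utility 19 - 7 = 12.
Bid 13 instead: wins, pays 6, utility 19 - 6 = 13.
Since 13 > 12, bidding 13 is strictly better here, so truthful bidding is not dominant.

No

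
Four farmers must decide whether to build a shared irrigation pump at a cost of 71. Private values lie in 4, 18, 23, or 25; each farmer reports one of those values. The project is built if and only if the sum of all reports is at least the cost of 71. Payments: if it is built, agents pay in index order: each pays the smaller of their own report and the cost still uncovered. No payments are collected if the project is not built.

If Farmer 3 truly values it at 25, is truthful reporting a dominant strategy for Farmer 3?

No

Consider the case where Farmer 1 reports 4, Farmer 2 reports 23 and Farmer 4 reports 23.
Truthful report 25: project built, pays 25, utility 25 - 25 = 0.
Report 23 instead: project built, pays 23, utility 25 - 23 = 2.
Since 2 > 0, reporting 23 is strictly better here, so truthful reporting is not dominant.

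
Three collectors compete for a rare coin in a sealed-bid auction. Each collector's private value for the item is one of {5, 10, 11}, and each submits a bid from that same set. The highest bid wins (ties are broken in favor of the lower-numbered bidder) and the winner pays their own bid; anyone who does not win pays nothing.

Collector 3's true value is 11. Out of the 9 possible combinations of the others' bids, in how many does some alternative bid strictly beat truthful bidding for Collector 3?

Others bid (5, 5): truth gives 0; bid 10 gives 1 > 0. Violating.
Others bid (5, 10): truth gives 0; no alternative beats it.
Others bid (5, 11): truth gives 0; no alternative beats it.
(Checking all 9 profiles: 1 has a profitable deviation, 8 do not.)

1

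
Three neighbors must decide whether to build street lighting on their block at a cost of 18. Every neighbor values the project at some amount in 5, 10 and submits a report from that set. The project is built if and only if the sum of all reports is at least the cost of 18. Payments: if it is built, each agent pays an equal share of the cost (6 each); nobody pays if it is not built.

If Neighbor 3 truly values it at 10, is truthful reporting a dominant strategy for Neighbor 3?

Check each profile of the others' reports and compare truth against every alternative report.
Others report (5, 5): truth gives 4, best alternative gives 0.
Others report (5, 10): truth gives 4, best alternative gives 4.
Others report (10, 5): truth gives 4, best alternative gives 4.
Others report (10, 10): truth gives 4, best alternative gives 4.
In every case the truthful report is at least as good as any alternative, so it is a dominant strategy.

Yes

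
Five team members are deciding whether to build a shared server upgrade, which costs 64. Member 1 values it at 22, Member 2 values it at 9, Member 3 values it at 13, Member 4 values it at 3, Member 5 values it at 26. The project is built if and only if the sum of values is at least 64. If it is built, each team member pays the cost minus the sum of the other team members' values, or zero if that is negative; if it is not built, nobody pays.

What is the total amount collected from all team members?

Total value 73 ≥ cost 64, so it is built.
Member 1: others sum to 51; max(0, 64 - 51) = 13.
Member 2: others sum to 64; max(0, 64 - 64) = 0.
Member 3: others sum to 60; max(0, 64 - 60) = 4.
Member 4: others sum to 70; max(0, 64 - 70) = 0.
Member 5: others sum to 47; max(0, 64 - 47) = 17.
Total collected = 13 + 0 + 4 + 0 + 17 = 34.

34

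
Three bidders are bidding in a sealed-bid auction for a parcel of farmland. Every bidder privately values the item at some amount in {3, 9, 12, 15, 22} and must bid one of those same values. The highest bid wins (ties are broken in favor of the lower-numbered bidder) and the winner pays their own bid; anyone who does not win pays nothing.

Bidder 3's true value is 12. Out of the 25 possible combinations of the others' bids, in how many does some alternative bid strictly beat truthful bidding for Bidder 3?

1

Others bid (3, 3): truth gives 0; bid 9 gives 3 > 0. Violating.
Others bid (3, 9): truth gives 0; no alternative beats it.
Others bid (3, 12): truth gives 0; no alternative beats it.
(Checking all 25 profiles: 1 has a profitable deviation, 24 do not.)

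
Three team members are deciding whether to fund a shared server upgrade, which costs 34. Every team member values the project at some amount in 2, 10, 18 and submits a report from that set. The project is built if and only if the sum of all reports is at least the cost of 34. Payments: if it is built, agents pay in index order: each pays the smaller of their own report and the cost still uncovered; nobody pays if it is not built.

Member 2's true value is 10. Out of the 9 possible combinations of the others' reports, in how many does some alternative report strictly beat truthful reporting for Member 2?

1

Others report (18, 18): truth gives 0; report 2 gives 8 > 0. Violating.
Others report (2, 2): truth gives 0; no alternative beats it.
Others report (2, 10): truth gives 0; no alternative beats it.
(Checking all 9 profiles: 1 has a profitable deviation, 8 do not.)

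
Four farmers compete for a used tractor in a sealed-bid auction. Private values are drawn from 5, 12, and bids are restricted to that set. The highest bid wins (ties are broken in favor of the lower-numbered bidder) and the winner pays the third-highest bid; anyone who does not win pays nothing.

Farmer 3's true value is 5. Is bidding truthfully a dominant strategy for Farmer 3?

Check each profile of the others' bids and compare truth against every alternative bid.
Others bid (5, 5, 5): truth gives 0, best alternative gives 0.
Others bid (5, 5, 12): truth gives 0, best alternative gives 0.
Others bid (5, 12, 5): truth gives 0, best alternative gives 0.
Others bid (5, 12, 12): truth gives 0, best alternative gives 0.
Others bid (12, 5, 5): truth gives 0, best alternative gives 0.
Others bid (12, 5, 12): truth gives 0, best alternative gives 0.
(Remaining 2 profiles checked similarly; truth is weakly best in each.)
In every case the truthful bid is at least as good as any alternative, so it is a dominant strategy.

Yes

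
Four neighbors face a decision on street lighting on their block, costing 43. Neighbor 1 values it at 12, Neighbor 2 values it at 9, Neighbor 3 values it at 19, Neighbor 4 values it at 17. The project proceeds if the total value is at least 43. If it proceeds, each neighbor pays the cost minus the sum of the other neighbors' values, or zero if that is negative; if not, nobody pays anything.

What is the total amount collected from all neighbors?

Total value 57 ≥ cost 43, so it is built.
Neighbor 1: others sum to 45; max(0, 43 - 45) = 0.
Neighbor 2: others sum to 48; max(0, 43 - 48) = 0.
Neighbor 3: others sum to 38; max(0, 43 - 38) = 5.
Neighbor 4: others sum to 40; max(0, 43 - 40) = 3.
Total collected = 0 + 0 + 5 + 3 = 8.

8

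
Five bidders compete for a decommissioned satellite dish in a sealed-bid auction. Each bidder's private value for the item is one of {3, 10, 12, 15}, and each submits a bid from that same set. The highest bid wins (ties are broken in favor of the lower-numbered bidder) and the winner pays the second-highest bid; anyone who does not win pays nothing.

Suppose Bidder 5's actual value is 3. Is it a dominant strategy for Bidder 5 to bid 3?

Check each profile of the others' bids and compare truth against every alternative bid.
Others bid (3, 3, 3, 3): truth gives 0, best alternative gives 0.
Others bid (3, 3, 3, 10): truth gives 0, best alternative gives 0.
Others bid (3, 3, 3, 12): truth gives 0, best alternative gives 0.
Others bid (3, 3, 3, 15): truth gives 0, best alternative gives 0.
Others bid (3, 3, 10, 3): truth gives 0, best alternative gives 0.
Others bid (3, 3, 10, 10): truth gives 0, best alternative gives 0.
(Remaining 250 profiles checked similarly; truth is weakly best in each.)
In every case the truthful bid is at least as good as any alternative, so it is a dominant strategy.

Yes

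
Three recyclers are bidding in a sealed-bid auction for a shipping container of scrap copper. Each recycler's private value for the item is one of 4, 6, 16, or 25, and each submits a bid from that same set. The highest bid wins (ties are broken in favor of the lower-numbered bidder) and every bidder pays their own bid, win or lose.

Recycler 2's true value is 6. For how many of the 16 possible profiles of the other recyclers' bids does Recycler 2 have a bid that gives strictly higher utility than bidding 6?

14

Others bid (4, 16): truth gives -6; bid 4 gives -4 > -6. Violating.
Others bid (4, 25): truth gives -6; bid 4 gives -4 > -6. Violating.
Others bid (6, 4): truth gives -6; bid 4 gives -4 > -6. Violating.
Others bid (6, 6): truth gives -6; bid 4 gives -4 > -6. Violating.
Others bid (4, 4): truth gives 0; no alternative beats it.
Others bid (4, 6): truth gives 0; no alternative beats it.
(Checking all 16 profiles: 14 have a profitable deviation, 2 do not.)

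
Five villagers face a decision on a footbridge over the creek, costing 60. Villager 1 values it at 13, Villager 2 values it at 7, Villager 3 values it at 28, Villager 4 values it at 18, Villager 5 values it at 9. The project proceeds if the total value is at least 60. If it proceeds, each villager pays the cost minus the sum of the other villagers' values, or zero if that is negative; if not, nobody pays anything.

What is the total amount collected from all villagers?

Total value 75 ≥ cost 60, so it is built.
Villager 1: others sum to 62; max(0, 60 - 62) = 0.
Villager 2: others sum to 68; max(0, 60 - 68) = 0.
Villager 3: others sum to 47; max(0, 60 - 47) = 13.
Villager 4: others sum to 57; max(0, 60 - 57) = 3.
Villager 5: others sum to 66; max(0, 60 - 66) = 0.
Total collected = 0 + 0 + 13 + 3 + 0 = 16.

16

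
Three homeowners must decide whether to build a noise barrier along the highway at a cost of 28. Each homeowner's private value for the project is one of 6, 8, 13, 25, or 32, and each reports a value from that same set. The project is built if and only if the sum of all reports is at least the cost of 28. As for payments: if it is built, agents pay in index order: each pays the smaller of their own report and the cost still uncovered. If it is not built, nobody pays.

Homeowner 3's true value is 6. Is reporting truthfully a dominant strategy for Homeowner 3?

Yes

Check each profile of the others' reports and compare truth against every alternative report.
Others report (8, 13): truth gives 0, best alternative gives -1.
Others report (13, 8): truth gives 0, best alternative gives -1.
Others report (6, 25): truth gives 6, best alternative gives 6.
Others report (6, 32): truth gives 6, best alternative gives 6.
Others report (8, 25): truth gives 6, best alternative gives 6.
Others report (8, 32): truth gives 6, best alternative gives 6.
(Remaining 19 profiles checked similarly; truth is weakly best in each.)
In every case the truthful report is at least as good as any alternative, so it is a dominant strategy.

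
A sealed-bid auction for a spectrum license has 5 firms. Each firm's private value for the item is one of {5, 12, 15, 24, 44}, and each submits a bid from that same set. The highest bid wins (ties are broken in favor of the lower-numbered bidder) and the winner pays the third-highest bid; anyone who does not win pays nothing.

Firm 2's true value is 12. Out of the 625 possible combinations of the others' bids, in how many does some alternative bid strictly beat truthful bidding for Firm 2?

Others bid (5, 5, 5, 15): truth gives 0; bid 15 gives 7 > 0. Violating.
Others bid (5, 5, 5, 24): truth gives 0; bid 24 gives 7 > 0. Violating.
Others bid (5, 5, 5, 44): truth gives 0; bid 44 gives 7 > 0. Violating.
Others bid (5, 5, 15, 5): truth gives 0; bid 15 gives 7 > 0. Violating.
Others bid (5, 5, 5, 5): truth gives 7; no alternative beats it.
Others bid (5, 5, 5, 12): truth gives 7; no alternative beats it.
(Checking all 625 profiles: 12 have a profitable deviation, 613 do not.)

12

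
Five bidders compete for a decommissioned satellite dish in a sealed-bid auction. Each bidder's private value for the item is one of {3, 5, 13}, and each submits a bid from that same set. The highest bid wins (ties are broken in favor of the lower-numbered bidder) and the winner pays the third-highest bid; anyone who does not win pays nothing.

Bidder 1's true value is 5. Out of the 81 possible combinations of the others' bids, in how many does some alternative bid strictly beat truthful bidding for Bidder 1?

Others bid (3, 3, 3, 13): truth gives 0; bid 13 gives 2 > 0. Violating.
Others bid (3, 3, 13, 3): truth gives 0; bid 13 gives 2 > 0. Violating.
Others bid (3, 13, 3, 3): truth gives 0; bid 13 gives 2 > 0. Violating.
Others bid (13, 3, 3, 3): truth gives 0; bid 13 gives 2 > 0. Violating.
Others bid (3, 3, 3, 3): truth gives 2; no alternative beats it.
Others bid (3, 3, 3, 5): truth gives 2; no alternative beats it.
(Checking all 81 profiles: 4 have a profitable deviation, 77 do not.)

4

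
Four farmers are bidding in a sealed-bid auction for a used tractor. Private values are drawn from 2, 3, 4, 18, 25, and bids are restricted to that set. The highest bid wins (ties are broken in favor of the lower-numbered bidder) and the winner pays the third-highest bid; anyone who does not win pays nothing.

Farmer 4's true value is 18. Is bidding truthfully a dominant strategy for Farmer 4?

Consider the case where Farmer 1 bids 2, Farmer 2 bids 2 and Farmer 3 bids 18.
Truthful bid 18: loses, pays 0, utility 0.
Bid 25 instead: wins, pays 2, utility 18 - 2 = 16.
Since 16 > 0, bidding 25 is strictly better here, so truthful bidding is not dominant.

No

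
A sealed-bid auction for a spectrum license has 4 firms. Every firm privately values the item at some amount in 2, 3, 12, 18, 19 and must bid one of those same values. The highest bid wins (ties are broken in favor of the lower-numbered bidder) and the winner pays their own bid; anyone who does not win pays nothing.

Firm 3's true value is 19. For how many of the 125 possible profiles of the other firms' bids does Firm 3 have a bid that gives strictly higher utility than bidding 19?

Others bid (2, 2, 2): truth gives 0; bid 3 gives 16 > 0. Violating.
Others bid (2, 2, 3): truth gives 0; bid 3 gives 16 > 0. Violating.
Others bid (2, 2, 12): truth gives 0; bid 12 gives 7 > 0. Violating.
Others bid (2, 2, 18): truth gives 0; bid 18 gives 1 > 0. Violating.
Others bid (2, 2, 19): truth gives 0; no alternative beats it.
Others bid (2, 3, 19): truth gives 0; no alternative beats it.
(Checking all 125 profiles: 36 have a profitable deviation, 89 do not.)

36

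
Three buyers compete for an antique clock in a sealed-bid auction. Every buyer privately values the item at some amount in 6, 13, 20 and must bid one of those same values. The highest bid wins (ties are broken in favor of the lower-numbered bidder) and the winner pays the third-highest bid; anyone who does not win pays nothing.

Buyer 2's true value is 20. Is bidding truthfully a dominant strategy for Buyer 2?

Check each profile of the others' bids and compare truth against every alternative bid.
Others bid (6, 20): truth gives 14, best alternative gives 0.
Others bid (13, 6): truth gives 14, best alternative gives 0.
Others bid (13, 13): truth gives 7, best alternative gives 0.
Others bid (13, 20): truth gives 7, best alternative gives 0.
Others bid (6, 6): truth gives 14, best alternative gives 14.
Others bid (6, 13): truth gives 14, best alternative gives 14.
(Remaining 3 profiles checked similarly; truth is weakly best in each.)
In every case the truthful bid is at least as good as any alternative, so it is a dominant strategy.

Yes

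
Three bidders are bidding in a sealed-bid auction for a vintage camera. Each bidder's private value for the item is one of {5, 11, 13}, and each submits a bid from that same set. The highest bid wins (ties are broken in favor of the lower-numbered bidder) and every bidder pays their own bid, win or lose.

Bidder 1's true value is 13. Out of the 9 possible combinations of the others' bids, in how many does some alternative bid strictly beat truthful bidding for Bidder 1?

Others bid (5, 5): truth gives 0; bid 5 gives 8 > 0. Violating.
Others bid (5, 11): truth gives 0; bid 11 gives 2 > 0. Violating.
Others bid (11, 5): truth gives 0; bid 11 gives 2 > 0. Violating.
Others bid (11, 11): truth gives 0; bid 11 gives 2 > 0. Violating.
Others bid (5, 13): truth gives 0; no alternative beats it.
Others bid (11, 13): truth gives 0; no alternative beats it.
(Checking all 9 profiles: 4 have a profitable deviation, 5 do not.)

4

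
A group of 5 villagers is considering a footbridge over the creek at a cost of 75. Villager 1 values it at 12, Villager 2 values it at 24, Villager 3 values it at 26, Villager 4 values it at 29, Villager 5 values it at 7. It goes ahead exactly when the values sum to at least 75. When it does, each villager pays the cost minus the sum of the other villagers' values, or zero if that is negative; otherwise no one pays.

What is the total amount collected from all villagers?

Total value 98 ≥ cost 75, so it is built.
Villager 1: others sum to 86; max(0, 75 - 86) = 0.
Villager 2: others sum to 74; max(0, 75 - 74) = 1.
Villager 3: others sum to 72; max(0, 75 - 72) = 3.
Villager 4: others sum to 69; max(0, 75 - 69) = 6.
Villager 5: others sum to 91; max(0, 75 - 91) = 0.
Total collected = 0 + 1 + 3 + 6 + 0 = 10.

10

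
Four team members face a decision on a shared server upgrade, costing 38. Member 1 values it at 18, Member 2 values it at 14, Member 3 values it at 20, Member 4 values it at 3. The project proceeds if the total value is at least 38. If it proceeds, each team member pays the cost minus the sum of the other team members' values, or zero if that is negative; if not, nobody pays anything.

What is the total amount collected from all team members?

Total value 55 ≥ cost 38, so it is built.
Member 1: others sum to 37; max(0, 38 - 37) = 1.
Member 2: others sum to 41; max(0, 38 - 41) = 0.
Member 3: others sum to 35; max(0, 38 - 35) = 3.
Member 4: others sum to 52; max(0, 38 - 52) = 0.
Total collected = 1 + 0 + 3 + 0 = 4.

4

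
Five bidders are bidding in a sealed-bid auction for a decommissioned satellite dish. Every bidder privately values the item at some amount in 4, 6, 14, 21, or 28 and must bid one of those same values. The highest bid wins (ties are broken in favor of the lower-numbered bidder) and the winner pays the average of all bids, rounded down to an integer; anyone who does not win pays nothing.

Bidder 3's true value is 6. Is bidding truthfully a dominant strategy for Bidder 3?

Check each profile of the others' bids and compare truth against every alternative bid.
Others bid (4, 4, 4, 4): truth gives 2, best alternative gives 0.
Others bid (4, 4, 4, 6): truth gives 2, best alternative gives 0.
Others bid (4, 4, 6, 4): truth gives 2, best alternative gives 0.
Others bid (4, 4, 6, 6): truth gives 1, best alternative gives 0.
Others bid (4, 4, 4, 14): truth gives 0, best alternative gives 0.
Others bid (4, 4, 4, 21): truth gives 0, best alternative gives 0.
(Remaining 619 profiles checked similarly; truth is weakly best in each.)
In every case the truthful bid is at least as good as any alternative, so it is a dominant strategy.

Yes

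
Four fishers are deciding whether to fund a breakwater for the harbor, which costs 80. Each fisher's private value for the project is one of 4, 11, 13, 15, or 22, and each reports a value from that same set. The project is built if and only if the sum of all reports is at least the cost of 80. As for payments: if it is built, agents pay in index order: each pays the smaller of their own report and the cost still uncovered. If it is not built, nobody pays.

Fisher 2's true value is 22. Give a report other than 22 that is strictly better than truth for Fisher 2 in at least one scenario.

15

Suppose Fisher 1 reports 22, Fisher 3 reports 22 and Fisher 4 reports 22.
Report 22: project built, pays 22, utility 22 - 22 = 0.
Report 15: project built, pays 15, utility 22 - 15 = 7.
So reporting 15 beats truth here (7 > 0).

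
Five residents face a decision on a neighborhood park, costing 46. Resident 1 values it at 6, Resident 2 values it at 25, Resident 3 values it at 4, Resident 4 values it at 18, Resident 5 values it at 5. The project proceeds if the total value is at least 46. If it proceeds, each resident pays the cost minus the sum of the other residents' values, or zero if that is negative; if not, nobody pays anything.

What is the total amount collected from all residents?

19

Total value 58 ≥ cost 46, so it is built.
Resident 1: others sum to 52; max(0, 46 - 52) = 0.
Resident 2: others sum to 33; max(0, 46 - 33) = 13.
Resident 3: others sum to 54; max(0, 46 - 54) = 0.
Resident 4: others sum to 40; max(0, 46 - 40) = 6.
Resident 5: others sum to 53; max(0, 46 - 53) = 0.
Total collected = 0 + 13 + 0 + 6 + 0 = 19.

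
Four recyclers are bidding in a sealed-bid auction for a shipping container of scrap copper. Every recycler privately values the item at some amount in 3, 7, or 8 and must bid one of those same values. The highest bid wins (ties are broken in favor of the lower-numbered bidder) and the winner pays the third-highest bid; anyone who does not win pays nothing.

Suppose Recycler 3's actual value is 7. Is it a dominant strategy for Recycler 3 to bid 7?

Consider the case where Recycler 1 bids 3, Recycler 2 bids 3 and Recycler 4 bids 8.
Truthful bid 7: loses, pays 0, utility 0.
Bid 8 instead: wins, pays 3, utility 7 - 3 = 4.
Since 4 > 0, bidding 8 is strictly better here, so truthful bidding is not dominant.

No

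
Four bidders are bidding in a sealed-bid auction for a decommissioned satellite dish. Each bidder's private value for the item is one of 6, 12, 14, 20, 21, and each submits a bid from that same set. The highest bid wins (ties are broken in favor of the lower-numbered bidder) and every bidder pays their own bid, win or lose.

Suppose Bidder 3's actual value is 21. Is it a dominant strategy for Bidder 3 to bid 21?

Consider the case where Bidder 1 bids 6, Bidder 2 bids 6 and Bidder 4 bids 6.
Truthful bid 21: wins, pays 21, utility 21 - 21 = 0.
Bid 12 instead: wins, pays 12, utility 21 - 12 = 9.
Since 9 > 0, bidding 12 is strictly better here, so truthful bidding is not dominant.

No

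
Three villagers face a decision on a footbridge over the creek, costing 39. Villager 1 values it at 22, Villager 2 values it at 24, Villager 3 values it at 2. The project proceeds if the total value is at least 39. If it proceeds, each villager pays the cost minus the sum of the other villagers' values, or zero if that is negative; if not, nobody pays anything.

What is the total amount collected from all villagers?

Total value 48 ≥ cost 39, so it is built.
Villager 1: others sum to 26; max(0, 39 - 26) = 13.
Villager 2: others sum to 24; max(0, 39 - 24) = 15.
Villager 3: others sum to 46; max(0, 39 - 46) = 0.
Total collected = 13 + 15 + 0 = 28.

28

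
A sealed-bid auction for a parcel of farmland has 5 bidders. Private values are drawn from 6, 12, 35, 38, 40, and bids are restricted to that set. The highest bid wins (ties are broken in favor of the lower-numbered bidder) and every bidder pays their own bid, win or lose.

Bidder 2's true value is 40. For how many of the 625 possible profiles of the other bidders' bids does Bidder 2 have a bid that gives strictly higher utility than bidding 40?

317

Others bid (6, 6, 6, 6): truth gives 0; bid 12 gives 28 > 0. Violating.
Others bid (6, 6, 6, 12): truth gives 0; bid 12 gives 28 > 0. Violating.
Others bid (6, 6, 6, 35): truth gives 0; bid 35 gives 5 > 0. Violating.
Others bid (6, 6, 6, 38): truth gives 0; bid 38 gives 2 > 0. Violating.
Others bid (6, 6, 6, 40): truth gives 0; no alternative beats it.
Others bid (6, 6, 12, 40): truth gives 0; no alternative beats it.
(Checking all 625 profiles: 317 have a profitable deviation, 308 do not.)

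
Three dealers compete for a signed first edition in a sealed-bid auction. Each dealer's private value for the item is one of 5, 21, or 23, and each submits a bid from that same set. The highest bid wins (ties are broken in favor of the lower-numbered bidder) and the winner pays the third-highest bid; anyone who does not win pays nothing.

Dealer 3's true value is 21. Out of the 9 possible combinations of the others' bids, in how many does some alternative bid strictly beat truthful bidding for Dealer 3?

Others bid (5, 21): truth gives 0; bid 23 gives 16 > 0. Violating.
Others bid (21, 5): truth gives 0; bid 23 gives 16 > 0. Violating.
Others bid (5, 5): truth gives 16; no alternative beats it.
Others bid (5, 23): truth gives 0; no alternative beats it.
(Checking all 9 profiles: 2 have a profitable deviation, 7 do not.)

2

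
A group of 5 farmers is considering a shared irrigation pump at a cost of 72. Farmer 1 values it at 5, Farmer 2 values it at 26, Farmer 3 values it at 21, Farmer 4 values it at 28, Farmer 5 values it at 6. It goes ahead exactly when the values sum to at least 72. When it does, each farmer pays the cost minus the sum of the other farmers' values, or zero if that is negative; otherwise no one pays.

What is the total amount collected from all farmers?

33

Total value 86 ≥ cost 72, so it is built.
Farmer 1: others sum to 81; max(0, 72 - 81) = 0.
Farmer 2: others sum to 60; max(0, 72 - 60) = 12.
Farmer 3: others sum to 65; max(0, 72 - 65) = 7.
Farmer 4: others sum to 58; max(0, 72 - 58) = 14.
Farmer 5: others sum to 80; max(0, 72 - 80) = 0.
Total collected = 0 + 12 + 7 + 14 + 0 = 33.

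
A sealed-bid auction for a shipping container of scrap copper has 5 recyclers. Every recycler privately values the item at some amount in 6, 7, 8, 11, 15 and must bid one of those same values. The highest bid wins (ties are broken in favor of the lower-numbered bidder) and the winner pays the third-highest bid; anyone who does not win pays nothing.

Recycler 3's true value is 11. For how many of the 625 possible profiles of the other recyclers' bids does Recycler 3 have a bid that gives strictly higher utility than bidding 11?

Others bid (6, 6, 6, 15): truth gives 0; bid 15 gives 5 > 0. Violating.
Others bid (6, 6, 7, 15): truth gives 0; bid 15 gives 4 > 0. Violating.
Others bid (6, 6, 8, 15): truth gives 0; bid 15 gives 3 > 0. Violating.
Others bid (6, 6, 15, 6): truth gives 0; bid 15 gives 5 > 0. Violating.
Others bid (6, 6, 6, 6): truth gives 5; no alternative beats it.
Others bid (6, 6, 6, 7): truth gives 5; no alternative beats it.
(Checking all 625 profiles: 108 have a profitable deviation, 517 do not.)

108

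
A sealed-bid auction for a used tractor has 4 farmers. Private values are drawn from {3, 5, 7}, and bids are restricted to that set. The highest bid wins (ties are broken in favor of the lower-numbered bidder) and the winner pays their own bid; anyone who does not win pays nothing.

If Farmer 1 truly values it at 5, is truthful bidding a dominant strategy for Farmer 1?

No

Consider the case where Farmer 2 bids 3, Farmer 3 bids 3 and Farmer 4 bids 3.
Truthful bid 5: wins, pays 5, utility 5 - 5 = 0.
Bid 3 instead: wins, pays 3, utility 5 - 3 = 2.
Since 2 > 0, bidding 3 is strictly better here, so truthful bidding is not dominant.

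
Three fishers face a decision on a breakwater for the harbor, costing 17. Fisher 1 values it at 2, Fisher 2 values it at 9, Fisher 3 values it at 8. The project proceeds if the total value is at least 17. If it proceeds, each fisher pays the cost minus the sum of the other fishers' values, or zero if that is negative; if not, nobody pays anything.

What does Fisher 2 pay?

7

Total value 19 ≥ cost 17, so the project is built.
The other fishers' values sum to 10.
Cost minus that sum is 17 - 10 = 7.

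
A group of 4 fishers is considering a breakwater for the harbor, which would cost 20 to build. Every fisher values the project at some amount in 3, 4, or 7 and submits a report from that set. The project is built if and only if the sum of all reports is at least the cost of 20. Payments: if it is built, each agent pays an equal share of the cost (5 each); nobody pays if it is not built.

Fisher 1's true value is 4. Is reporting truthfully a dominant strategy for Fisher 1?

Check each profile of the others' reports and compare truth against every alternative report.
Others report (3, 7, 7): truth gives -1, best alternative gives -1.
Others report (4, 7, 7): truth gives -1, best alternative gives -1.
Others report (7, 3, 7): truth gives -1, best alternative gives -1.
Others report (7, 4, 7): truth gives -1, best alternative gives -1.
Others report (7, 7, 3): truth gives -1, best alternative gives -1.
Others report (7, 7, 4): truth gives -1, best alternative gives -1.
(Remaining 21 profiles checked similarly; truth is weakly best in each.)
In every case the truthful report is at least as good as any alternative, so it is a dominant strategy.

Yes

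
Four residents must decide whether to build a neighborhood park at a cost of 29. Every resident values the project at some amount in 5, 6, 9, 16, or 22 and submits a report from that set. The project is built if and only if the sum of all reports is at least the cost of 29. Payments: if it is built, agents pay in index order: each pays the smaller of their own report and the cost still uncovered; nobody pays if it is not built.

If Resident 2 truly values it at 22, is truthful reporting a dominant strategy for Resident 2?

Consider the case where Resident 1 reports 5, Resident 3 reports 5 and Resident 4 reports 5.
Truthful report 22: project built, pays 22, utility 22 - 22 = 0.
Report 16 instead: project built, pays 16, utility 22 - 16 = 6.
Since 6 > 0, reporting 16 is strictly better here, so truthful reporting is not dominant.

No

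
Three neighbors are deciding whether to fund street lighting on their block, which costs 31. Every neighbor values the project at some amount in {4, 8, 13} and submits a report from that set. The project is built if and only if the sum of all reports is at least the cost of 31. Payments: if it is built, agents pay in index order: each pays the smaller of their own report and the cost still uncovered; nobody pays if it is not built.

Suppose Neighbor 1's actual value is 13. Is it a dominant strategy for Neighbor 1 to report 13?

Consider the case where Neighbor 2 reports 13 and Neighbor 3 reports 13.
Truthful report 13: project built, pays 13, utility 13 - 13 = 0.
Report 8 instead: project built, pays 8, utility 13 - 8 = 5.
Since 5 > 0, reporting 8 is strictly better here, so truthful reporting is not dominant.

No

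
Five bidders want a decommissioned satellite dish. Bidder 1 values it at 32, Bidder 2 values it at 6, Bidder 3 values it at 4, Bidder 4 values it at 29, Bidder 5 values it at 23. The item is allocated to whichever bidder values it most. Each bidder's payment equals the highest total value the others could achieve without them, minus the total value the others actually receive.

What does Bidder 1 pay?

Bidder 1 has the highest value and receives the item.
Without Bidder 1, the item would go to the next-highest value, 29, so the others could achieve 29.
With Bidder 1 present and winning, the others receive nothing, so their total is 0.
Payment = 29 - 0 = 29.

29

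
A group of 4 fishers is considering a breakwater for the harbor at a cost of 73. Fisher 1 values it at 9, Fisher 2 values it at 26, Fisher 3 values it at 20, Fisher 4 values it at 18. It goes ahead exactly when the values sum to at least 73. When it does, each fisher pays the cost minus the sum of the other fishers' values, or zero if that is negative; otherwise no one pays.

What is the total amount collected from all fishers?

Total value 73 ≥ cost 73, so it is built.
Fisher 1: others sum to 64; max(0, 73 - 64) = 9.
Fisher 2: others sum to 47; max(0, 73 - 47) = 26.
Fisher 3: others sum to 53; max(0, 73 - 53) = 20.
Fisher 4: others sum to 55; max(0, 73 - 55) = 18.
Total collected = 9 + 26 + 20 + 18 = 73.

73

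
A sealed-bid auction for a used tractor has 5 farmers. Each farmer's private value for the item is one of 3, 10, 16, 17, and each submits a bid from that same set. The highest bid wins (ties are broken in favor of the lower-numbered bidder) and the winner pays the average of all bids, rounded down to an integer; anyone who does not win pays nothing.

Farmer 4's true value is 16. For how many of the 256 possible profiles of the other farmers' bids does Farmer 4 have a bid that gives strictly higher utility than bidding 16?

84

Others bid (3, 3, 3, 3): truth gives 11; bid 10 gives 12 > 11. Violating.
Others bid (3, 3, 3, 10): truth gives 9; bid 10 gives 11 > 9. Violating.
Others bid (3, 3, 3, 17): truth gives 0; bid 17 gives 8 > 0. Violating.
Others bid (3, 3, 10, 17): truth gives 0; bid 17 gives 6 > 0. Violating.
Others bid (3, 3, 3, 16): truth gives 8; no alternative beats it.
Others bid (3, 3, 10, 3): truth gives 9; no alternative beats it.
(Checking all 256 profiles: 84 have a profitable deviation, 172 do not.)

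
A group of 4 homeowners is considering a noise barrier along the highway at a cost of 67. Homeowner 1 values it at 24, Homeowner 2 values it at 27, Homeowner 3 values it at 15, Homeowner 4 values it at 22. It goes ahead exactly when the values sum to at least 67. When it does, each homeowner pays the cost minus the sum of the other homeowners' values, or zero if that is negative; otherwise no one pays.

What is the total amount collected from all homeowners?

Total value 88 ≥ cost 67, so it is built.
Homeowner 1: others sum to 64; max(0, 67 - 64) = 3.
Homeowner 2: others sum to 61; max(0, 67 - 61) = 6.
Homeowner 3: others sum to 73; max(0, 67 - 73) = 0.
Homeowner 4: others sum to 66; max(0, 67 - 66) = 1.
Total collected = 3 + 6 + 0 + 1 = 10.

10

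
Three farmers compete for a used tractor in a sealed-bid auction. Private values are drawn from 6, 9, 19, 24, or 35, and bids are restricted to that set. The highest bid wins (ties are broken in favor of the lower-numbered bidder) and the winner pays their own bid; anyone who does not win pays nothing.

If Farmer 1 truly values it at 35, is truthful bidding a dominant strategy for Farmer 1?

Consider the case where Farmer 2 bids 6 and Farmer 3 bids 6.
Truthful bid 35: wins, pays 35, utility 35 - 35 = 0.
Bid 6 instead: wins, pays 6, utility 35 - 6 = 29.
Since 29 > 0, bidding 6 is strictly better here, so truthful bidding is not dominant.

No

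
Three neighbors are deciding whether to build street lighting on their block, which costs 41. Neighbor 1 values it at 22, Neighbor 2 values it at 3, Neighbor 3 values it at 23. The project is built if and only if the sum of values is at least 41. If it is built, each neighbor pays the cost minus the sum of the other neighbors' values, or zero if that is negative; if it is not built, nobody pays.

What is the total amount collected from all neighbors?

Total value 48 ≥ cost 41, so it is built.
Neighbor 1: others sum to 26; max(0, 41 - 26) = 15.
Neighbor 2: others sum to 45; max(0, 41 - 45) = 0.
Neighbor 3: others sum to 25; max(0, 41 - 25) = 16.
Total collected = 15 + 0 + 16 = 31.

31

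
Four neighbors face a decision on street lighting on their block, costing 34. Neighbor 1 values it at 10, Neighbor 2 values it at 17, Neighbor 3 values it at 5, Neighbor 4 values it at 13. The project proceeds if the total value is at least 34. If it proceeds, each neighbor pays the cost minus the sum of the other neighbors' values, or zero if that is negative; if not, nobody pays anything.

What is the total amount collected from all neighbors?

Total value 45 ≥ cost 34, so it is built.
Neighbor 1: others sum to 35; max(0, 34 - 35) = 0.
Neighbor 2: others sum to 28; max(0, 34 - 28) = 6.
Neighbor 3: others sum to 40; max(0, 34 - 40) = 0.
Neighbor 4: others sum to 32; max(0, 34 - 32) = 2.
Total collected = 0 + 6 + 0 + 2 = 8.

8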